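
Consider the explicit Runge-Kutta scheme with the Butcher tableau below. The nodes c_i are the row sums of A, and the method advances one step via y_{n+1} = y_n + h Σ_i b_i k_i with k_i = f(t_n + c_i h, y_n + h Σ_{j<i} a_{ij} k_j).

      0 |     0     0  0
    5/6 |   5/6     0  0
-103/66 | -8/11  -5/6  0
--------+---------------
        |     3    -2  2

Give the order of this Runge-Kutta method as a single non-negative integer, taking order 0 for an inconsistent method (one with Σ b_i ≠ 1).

b = (3, -2, 2)
c = (0, 5/6, -103/66)
Ac = (0, 0, -25/36)
Σ b_i: 3·1 + (-2)·1 + 2·1 = 3 ≠ 1 ⇒ order 0.

0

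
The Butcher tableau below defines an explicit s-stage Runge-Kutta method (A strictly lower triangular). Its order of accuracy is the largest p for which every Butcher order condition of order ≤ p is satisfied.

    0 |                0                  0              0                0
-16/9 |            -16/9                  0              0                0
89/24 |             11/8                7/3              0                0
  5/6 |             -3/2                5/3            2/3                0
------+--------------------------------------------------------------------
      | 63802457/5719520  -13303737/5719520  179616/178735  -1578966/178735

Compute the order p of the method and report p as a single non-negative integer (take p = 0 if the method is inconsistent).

3

b = (63802457/5719520, -13303737/5719520, 179616/178735, -1578966/178735)
c = (0, -16/9, 89/24, 5/6)
Ac = (0, 0, -112/27, -53/108)
Σ b_i: 63802457/5719520·1 + (-13303737/5719520)·1 + 179616/178735·1 + (-1578966/178735)·1 = 1 ✓
b·c: (-13303737/5719520)·(-16/9) + 179616/178735·89/24 + (-1578966/178735)·5/6 = 1/2 ✓
b·c²: (-13303737/5719520)·256/81 + 179616/178735·7921/576 + (-1578966/178735)·25/36 = 1/3 ✓
b·Ac: 179616/178735·(-112/27) + (-1578966/178735)·(-53/108) = 1/6 ✓
b·c³: (-13303737/5719520)·(-4096/729) + 179616/178735·704969/13824 + (-1578966/178735)·125/216 = 914272517/15442704 ≠ 1/4 ⇒ order 3.
b·(c∘Ac): 179616/178735·(-1246/81) + (-1578966/178735)·(-265/648) = -76221461/6434460 ≠ 1/8
b·Ac²: 179616/178735·1792/243 + (-1578966/178735)·112249/7776 = -68698541/571952 ≠ 1/12
b·A²c: (-1578966/178735)·(-224/81) = 117896128/4825845 ≠ 1/24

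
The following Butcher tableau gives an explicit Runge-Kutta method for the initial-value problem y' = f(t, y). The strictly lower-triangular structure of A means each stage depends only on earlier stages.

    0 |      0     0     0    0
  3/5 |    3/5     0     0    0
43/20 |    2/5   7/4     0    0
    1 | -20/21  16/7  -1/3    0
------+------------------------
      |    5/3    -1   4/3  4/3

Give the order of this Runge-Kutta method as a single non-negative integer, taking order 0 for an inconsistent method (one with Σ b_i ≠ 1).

0

b = (5/3, -1, 4/3, 4/3)
c = (0, 3/5, 43/20, 1)
Ac = (0, 0, 21/20, 55/84)
Σ b_i: 5/3·1 + (-1)·1 + 4/3·1 + 4/3·1 = 10/3 ≠ 1 ⇒ order 0.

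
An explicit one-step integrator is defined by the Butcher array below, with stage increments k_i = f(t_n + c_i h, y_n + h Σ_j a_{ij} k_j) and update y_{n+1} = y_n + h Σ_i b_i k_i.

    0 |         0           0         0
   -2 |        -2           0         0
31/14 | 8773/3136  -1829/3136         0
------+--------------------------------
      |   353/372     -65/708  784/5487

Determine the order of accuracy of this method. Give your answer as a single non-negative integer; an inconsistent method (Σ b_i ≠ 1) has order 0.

3

b = (353/372, -65/708, 784/5487)
c = (0, -2, 31/14)
Ac = (0, 0, 1829/1568)
Σ b_i: 353/372·1 + (-65/708)·1 + 784/5487·1 = 1 ✓
b·c: (-65/708)·(-2) + 784/5487·31/14 = 1/2 ✓
b·c²: (-65/708)·4 + 784/5487·961/196 = 1/3 ✓
b·Ac: 784/5487·1829/1568 = 1/6 ✓; 3 stages ⇒ order 3.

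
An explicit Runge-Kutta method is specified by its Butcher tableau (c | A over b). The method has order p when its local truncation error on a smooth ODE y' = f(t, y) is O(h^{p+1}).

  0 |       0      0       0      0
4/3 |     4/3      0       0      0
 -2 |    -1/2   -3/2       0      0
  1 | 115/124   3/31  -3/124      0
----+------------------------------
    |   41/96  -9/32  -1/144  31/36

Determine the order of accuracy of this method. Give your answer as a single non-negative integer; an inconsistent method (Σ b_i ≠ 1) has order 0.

4

b = (41/96, -9/32, -1/144, 31/36)
c = (0, 4/3, -2, 1)
Ac = (0, 0, -2, 11/62)
Σ b_i: 41/96·1 + (-9/32)·1 + (-1/144)·1 + 31/36·1 = 1 ✓
b·c: (-9/32)·4/3 + (-1/144)·(-2) + 31/36·1 = 1/2 ✓
b·c²: (-9/32)·16/9 + (-1/144)·4 + 31/36·1 = 1/3 ✓
b·Ac: (-1/144)·(-2) + 31/36·11/62 = 1/6 ✓
b·c³: (-9/32)·64/27 + (-1/144)·(-8) + 31/36·1 = 1/4 ✓
b·(c∘Ac): (-1/144)·4 + 31/36·11/62 = 1/8 ✓
b·Ac²: (-1/144)·(-8/3) + 31/36·7/93 = 1/12 ✓
b·A²c: 31/36·3/62 = 1/24 ✓; 4 stages ⇒ order 4.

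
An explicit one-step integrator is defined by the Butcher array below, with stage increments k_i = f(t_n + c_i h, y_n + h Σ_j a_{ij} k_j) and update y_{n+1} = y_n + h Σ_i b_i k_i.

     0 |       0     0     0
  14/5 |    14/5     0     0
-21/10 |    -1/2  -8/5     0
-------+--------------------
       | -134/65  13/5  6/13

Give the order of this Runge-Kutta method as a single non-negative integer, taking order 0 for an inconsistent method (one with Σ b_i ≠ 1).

b = (-134/65, 13/5, 6/13)
c = (0, 14/5, -21/10)
Ac = (0, 0, -112/25)
Σ b_i: (-134/65)·1 + 13/5·1 + 6/13·1 = 1 ✓
b·c: 13/5·14/5 + 6/13·(-21/10) = 2051/325 ≠ 1/2 ⇒ order 1.

1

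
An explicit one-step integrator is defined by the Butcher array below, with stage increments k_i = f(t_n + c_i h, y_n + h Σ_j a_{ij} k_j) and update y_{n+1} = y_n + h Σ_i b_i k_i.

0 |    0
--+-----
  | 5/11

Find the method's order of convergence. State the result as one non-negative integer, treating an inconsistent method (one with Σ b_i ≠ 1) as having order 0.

0

b = (5/11)
c = (0)
Σ b_i: 5/11·1 = 5/11 ≠ 1 ⇒ order 0.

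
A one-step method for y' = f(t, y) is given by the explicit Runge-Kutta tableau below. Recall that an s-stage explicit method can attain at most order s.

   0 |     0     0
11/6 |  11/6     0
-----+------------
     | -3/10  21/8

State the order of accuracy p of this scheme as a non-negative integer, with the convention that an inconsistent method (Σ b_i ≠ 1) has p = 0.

b = (-3/10, 21/8)
c = (0, 11/6)
Σ b_i: (-3/10)·1 + 21/8·1 = 93/40 ≠ 1 ⇒ order 0.

0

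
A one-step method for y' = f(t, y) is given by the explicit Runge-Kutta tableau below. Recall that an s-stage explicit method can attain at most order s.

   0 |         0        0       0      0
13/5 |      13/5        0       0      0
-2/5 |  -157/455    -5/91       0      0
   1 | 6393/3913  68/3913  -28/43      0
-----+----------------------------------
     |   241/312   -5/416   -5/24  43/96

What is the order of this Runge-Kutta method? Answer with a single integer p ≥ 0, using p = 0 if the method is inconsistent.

4

b = (241/312, -5/416, -5/24, 43/96)
c = (0, 13/5, -2/5, 1)
Ac = (0, 0, -1/7, 92/301)
Σ b_i: 241/312·1 + (-5/416)·1 + (-5/24)·1 + 43/96·1 = 1 ✓
b·c: (-5/416)·13/5 + (-5/24)·(-2/5) + 43/96·1 = 1/2 ✓
b·c²: (-5/416)·169/25 + (-5/24)·4/25 + 43/96·1 = 1/3 ✓
b·Ac: (-5/24)·(-1/7) + 43/96·92/301 = 1/6 ✓
b·c³: (-5/416)·2197/125 + (-5/24)·(-8/125) + 43/96·1 = 1/4 ✓
b·(c∘Ac): (-5/24)·2/35 + 43/96·92/301 = 1/8 ✓
b·Ac²: (-5/24)·(-13/35) + 43/96·4/301 = 1/12 ✓
b·A²c: 43/96·4/43 = 1/24 ✓; 4 stages ⇒ order 4.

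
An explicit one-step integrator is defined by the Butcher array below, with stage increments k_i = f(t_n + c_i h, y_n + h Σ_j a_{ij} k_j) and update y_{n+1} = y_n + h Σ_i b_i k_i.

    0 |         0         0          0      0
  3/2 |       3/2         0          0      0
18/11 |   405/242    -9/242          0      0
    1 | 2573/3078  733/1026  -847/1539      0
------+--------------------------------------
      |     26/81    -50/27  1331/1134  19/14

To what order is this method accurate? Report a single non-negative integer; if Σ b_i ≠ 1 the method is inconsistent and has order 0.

b = (26/81, -50/27, 1331/1134, 19/14)
c = (0, 3/2, 18/11, 1)
Ac = (0, 0, -27/484, 13/76)
Σ b_i: 26/81·1 + (-50/27)·1 + 1331/1134·1 + 19/14·1 = 1 ✓
b·c: (-50/27)·3/2 + 1331/1134·18/11 + 19/14·1 = 1/2 ✓
b·c²: (-50/27)·9/4 + 1331/1134·324/121 + 19/14·1 = 1/3 ✓
b·Ac: 1331/1134·(-27/484) + 19/14·13/76 = 1/6 ✓
b·c³: (-50/27)·27/8 + 1331/1134·5832/1331 + 19/14·1 = 1/4 ✓
b·(c∘Ac): 1331/1134·(-243/2662) + 19/14·13/76 = 1/8 ✓
b·Ac²: 1331/1134·(-81/968) + 19/14·61/456 = 1/12 ✓
b·A²c: 19/14·7/228 = 1/24 ✓; 4 stages ⇒ order 4.

4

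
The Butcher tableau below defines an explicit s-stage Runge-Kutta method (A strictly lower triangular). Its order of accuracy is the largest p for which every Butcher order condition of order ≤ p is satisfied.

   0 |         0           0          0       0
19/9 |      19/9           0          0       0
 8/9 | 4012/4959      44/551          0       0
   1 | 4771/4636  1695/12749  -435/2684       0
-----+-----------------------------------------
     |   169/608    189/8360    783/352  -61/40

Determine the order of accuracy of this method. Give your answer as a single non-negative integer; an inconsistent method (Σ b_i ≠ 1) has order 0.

4

b = (169/608, 189/8360, 783/352, -61/40)
c = (0, 19/9, 8/9, 1)
Ac = (0, 0, 44/261, 25/183)
Σ b_i: 169/608·1 + 189/8360·1 + 783/352·1 + (-61/40)·1 = 1 ✓
b·c: 189/8360·19/9 + 783/352·8/9 + (-61/40)·1 = 1/2 ✓
b·c²: 189/8360·361/81 + 783/352·64/81 + (-61/40)·1 = 1/3 ✓
b·Ac: 783/352·44/261 + (-61/40)·25/183 = 1/6 ✓
b·c³: 189/8360·6859/729 + 783/352·512/729 + (-61/40)·1 = 1/4 ✓
b·(c∘Ac): 783/352·352/2349 + (-61/40)·25/183 = 1/8 ✓
b·Ac²: 783/352·836/2349 + (-61/40)·85/183 = 1/12 ✓
b·A²c: (-61/40)·(-5/183) = 1/24 ✓; 4 stages ⇒ order 4.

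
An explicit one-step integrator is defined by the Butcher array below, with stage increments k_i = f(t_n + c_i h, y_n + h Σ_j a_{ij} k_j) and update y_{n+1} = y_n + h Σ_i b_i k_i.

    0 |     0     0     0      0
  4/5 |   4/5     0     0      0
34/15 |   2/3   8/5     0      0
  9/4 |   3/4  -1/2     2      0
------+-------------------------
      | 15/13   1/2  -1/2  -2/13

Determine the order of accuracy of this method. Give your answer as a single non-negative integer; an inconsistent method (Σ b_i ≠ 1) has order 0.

1

b = (15/13, 1/2, -1/2, -2/13)
c = (0, 4/5, 34/15, 9/4)
Ac = (0, 0, 32/25, 62/15)
Σ b_i: 15/13·1 + 1/2·1 + (-1/2)·1 + (-2/13)·1 = 1 ✓
b·c: 1/2·4/5 + (-1/2)·34/15 + (-2/13)·9/4 = -421/390 ≠ 1/2 ⇒ order 1.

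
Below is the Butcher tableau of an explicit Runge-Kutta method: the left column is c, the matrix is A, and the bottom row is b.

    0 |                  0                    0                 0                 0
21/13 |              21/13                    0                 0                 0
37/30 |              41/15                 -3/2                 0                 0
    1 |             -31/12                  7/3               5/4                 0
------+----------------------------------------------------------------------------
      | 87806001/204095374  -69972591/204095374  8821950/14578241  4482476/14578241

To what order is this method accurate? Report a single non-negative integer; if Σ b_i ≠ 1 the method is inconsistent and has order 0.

b = (87806001/204095374, -69972591/204095374, 8821950/14578241, 4482476/14578241)
c = (0, 21/13, 37/30, 1)
Ac = (0, 0, -63/26, 1657/312)
Σ b_i: 87806001/204095374·1 + (-69972591/204095374)·1 + 8821950/14578241·1 + 4482476/14578241·1 = 1 ✓
b·c: (-69972591/204095374)·21/13 + 8821950/14578241·37/30 + 4482476/14578241·1 = 1/2 ✓
b·c²: (-69972591/204095374)·441/169 + 8821950/14578241·1369/900 + 4482476/14578241·1 = 1/3 ✓
b·Ac: 8821950/14578241·(-63/26) + 4482476/14578241·1657/312 = 1/6 ✓
b·c³: (-69972591/204095374)·9261/2197 + 8821950/14578241·50653/27000 + 4482476/14578241·1 = -82916333/34113083940 ≠ 1/4 ⇒ order 3.
b·(c∘Ac): 8821950/14578241·(-777/260) + 4482476/14578241·1657/312 = -99765431/568551399 ≠ 1/8
b·Ac²: 8821950/14578241·(-1323/338) + 4482476/14578241·972241/121680 = 3006319283/34113083940 ≠ 1/12
b·A²c: 4482476/14578241·(-315/104) = -352994985/379034266 ≠ 1/24

3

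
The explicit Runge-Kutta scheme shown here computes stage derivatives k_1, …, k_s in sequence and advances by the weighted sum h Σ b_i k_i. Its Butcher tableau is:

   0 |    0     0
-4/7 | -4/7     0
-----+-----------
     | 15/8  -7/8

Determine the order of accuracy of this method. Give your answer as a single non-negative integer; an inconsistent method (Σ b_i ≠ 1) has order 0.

2

b = (15/8, -7/8)
c = (0, -4/7)
Σ b_i: 15/8·1 + (-7/8)·1 = 1 ✓
b·c: (-7/8)·(-4/7) = 1/2 ✓; 2 stages ⇒ order 2.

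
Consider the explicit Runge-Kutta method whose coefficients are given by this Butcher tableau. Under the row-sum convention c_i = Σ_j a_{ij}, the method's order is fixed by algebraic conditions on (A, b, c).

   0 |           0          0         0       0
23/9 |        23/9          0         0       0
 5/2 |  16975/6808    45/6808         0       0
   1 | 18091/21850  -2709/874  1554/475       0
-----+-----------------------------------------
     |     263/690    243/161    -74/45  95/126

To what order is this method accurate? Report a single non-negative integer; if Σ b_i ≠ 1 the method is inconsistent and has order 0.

b = (263/690, 243/161, -74/45, 95/126)
c = (0, 23/9, 5/2, 1)
Ac = (0, 0, 5/296, 49/190)
Σ b_i: 263/690·1 + 243/161·1 + (-74/45)·1 + 95/126·1 = 1 ✓
b·c: 243/161·23/9 + (-74/45)·5/2 + 95/126·1 = 1/2 ✓
b·c²: 243/161·529/81 + (-74/45)·25/4 + 95/126·1 = 1/3 ✓
b·Ac: (-74/45)·5/296 + 95/126·49/190 = 1/6 ✓
b·c³: 243/161·12167/729 + (-74/45)·125/8 + 95/126·1 = 1/4 ✓
b·(c∘Ac): (-74/45)·25/592 + 95/126·49/190 = 1/8 ✓
b·Ac²: (-74/45)·115/2664 + 95/126·35/171 = 1/12 ✓
b·A²c: 95/126·21/380 = 1/24 ✓; 4 stages ⇒ order 4.

4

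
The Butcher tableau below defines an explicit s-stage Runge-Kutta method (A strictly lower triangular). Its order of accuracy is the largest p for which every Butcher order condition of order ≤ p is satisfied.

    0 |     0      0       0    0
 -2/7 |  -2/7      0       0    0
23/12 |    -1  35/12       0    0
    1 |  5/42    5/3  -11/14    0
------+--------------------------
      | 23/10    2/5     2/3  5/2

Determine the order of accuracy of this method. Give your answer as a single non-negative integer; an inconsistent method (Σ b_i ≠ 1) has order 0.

b = (23/10, 2/5, 2/3, 5/2)
c = (0, -2/7, 23/12, 1)
Ac = (0, 0, -5/6, -111/56)
Σ b_i: 23/10·1 + 2/5·1 + 2/3·1 + 5/2·1 = 88/15 ≠ 1 ⇒ order 0.

0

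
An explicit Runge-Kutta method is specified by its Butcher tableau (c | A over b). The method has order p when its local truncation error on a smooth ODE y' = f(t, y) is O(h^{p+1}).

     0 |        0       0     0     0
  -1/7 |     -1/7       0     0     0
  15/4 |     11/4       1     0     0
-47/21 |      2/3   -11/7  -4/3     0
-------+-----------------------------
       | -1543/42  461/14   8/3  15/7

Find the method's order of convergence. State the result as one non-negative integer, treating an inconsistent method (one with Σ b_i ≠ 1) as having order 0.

b = (-1543/42, 461/14, 8/3, 15/7)
c = (0, -1/7, 15/4, -47/21)
Ac = (0, 0, -1/7, -234/49)
Σ b_i: (-1543/42)·1 + 461/14·1 + 8/3·1 + 15/7·1 = 1 ✓
b·c: 461/14·(-1/7) + 8/3·15/4 + 15/7·(-47/21) = 1/2 ✓
b·c²: 461/14·1/49 + 8/3·225/16 + 15/7·2209/441 = 50324/1029 ≠ 1/3 ⇒ order 2.
b·Ac: 8/3·(-1/7) + 15/7·(-234/49) = -10922/1029 ≠ 1/6

2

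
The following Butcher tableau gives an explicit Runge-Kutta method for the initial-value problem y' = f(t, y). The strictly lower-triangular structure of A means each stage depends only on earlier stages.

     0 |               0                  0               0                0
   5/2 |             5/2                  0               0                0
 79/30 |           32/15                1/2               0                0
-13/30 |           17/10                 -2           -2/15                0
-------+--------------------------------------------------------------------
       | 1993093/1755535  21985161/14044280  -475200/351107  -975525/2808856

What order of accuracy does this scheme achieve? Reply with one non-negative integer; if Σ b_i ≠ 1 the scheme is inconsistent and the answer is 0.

3

b = (1993093/1755535, 21985161/14044280, -475200/351107, -975525/2808856)
c = (0, 5/2, 79/30, -13/30)
Ac = (0, 0, 5/4, -1204/225)
Σ b_i: 1993093/1755535·1 + 21985161/14044280·1 + (-475200/351107)·1 + (-975525/2808856)·1 = 1 ✓
b·c: 21985161/14044280·5/2 + (-475200/351107)·79/30 + (-975525/2808856)·(-13/30) = 1/2 ✓
b·c²: 21985161/14044280·25/4 + (-475200/351107)·6241/900 + (-975525/2808856)·169/900 = 1/3 ✓
b·Ac: (-475200/351107)·5/4 + (-975525/2808856)·(-1204/225) = 1/6 ✓
b·c³: 21985161/14044280·125/8 + (-475200/351107)·493039/27000 + (-975525/2808856)·(-2197/27000) = -28659791/126398520 ≠ 1/4 ⇒ order 3.
b·(c∘Ac): (-475200/351107)·79/24 + (-975525/2808856)·7826/3375 = -332452391/63199260 ≠ 1/8
b·Ac²: (-475200/351107)·25/8 + (-975525/2808856)·(-45308/3375) = 13680289/31599630 ≠ 1/12
b·A²c: (-975525/2808856)·(-1/6) = 325175/5617712 ≠ 1/24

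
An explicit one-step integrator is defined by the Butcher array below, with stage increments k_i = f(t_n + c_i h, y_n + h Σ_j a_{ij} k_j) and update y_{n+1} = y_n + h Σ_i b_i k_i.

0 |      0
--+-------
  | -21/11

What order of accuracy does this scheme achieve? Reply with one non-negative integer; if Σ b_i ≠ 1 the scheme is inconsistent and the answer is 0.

b = (-21/11)
c = (0)
Σ b_i: (-21/11)·1 = -21/11 ≠ 1 ⇒ order 0.

0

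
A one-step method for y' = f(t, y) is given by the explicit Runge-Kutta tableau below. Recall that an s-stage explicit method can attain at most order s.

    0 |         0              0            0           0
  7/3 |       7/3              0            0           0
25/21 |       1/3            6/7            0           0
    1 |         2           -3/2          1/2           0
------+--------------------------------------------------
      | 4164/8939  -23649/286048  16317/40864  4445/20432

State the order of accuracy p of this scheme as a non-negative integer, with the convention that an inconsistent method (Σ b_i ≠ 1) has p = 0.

3

b = (4164/8939, -23649/286048, 16317/40864, 4445/20432)
c = (0, 7/3, 25/21, 1)
Ac = (0, 0, 2, -61/21)
Σ b_i: 4164/8939·1 + (-23649/286048)·1 + 16317/40864·1 + 4445/20432·1 = 1 ✓
b·c: (-23649/286048)·7/3 + 16317/40864·25/21 + 4445/20432·1 = 1/2 ✓
b·c²: (-23649/286048)·49/9 + 16317/40864·625/441 + 4445/20432·1 = 1/3 ✓
b·Ac: 16317/40864·2 + 4445/20432·(-61/21) = 1/6 ✓
b·c³: (-23649/286048)·343/27 + 16317/40864·15625/9261 + 4445/20432·1 = -25589/160902 ≠ 1/4 ⇒ order 3.
b·(c∘Ac): 16317/40864·50/21 + 4445/20432·(-61/21) = 4885/15324 ≠ 1/8
b·Ac²: 16317/40864·14/3 + 4445/20432·(-3289/441) = 77521/321804 ≠ 1/12
b·A²c: 4445/20432·1 = 4445/20432 ≠ 1/24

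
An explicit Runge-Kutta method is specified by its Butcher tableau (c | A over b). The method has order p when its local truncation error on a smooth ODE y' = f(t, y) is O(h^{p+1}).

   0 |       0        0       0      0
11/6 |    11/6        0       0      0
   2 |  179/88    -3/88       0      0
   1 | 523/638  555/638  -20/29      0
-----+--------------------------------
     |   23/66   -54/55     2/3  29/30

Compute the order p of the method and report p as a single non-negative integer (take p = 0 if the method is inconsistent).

b = (23/66, -54/55, 2/3, 29/30)
c = (0, 11/6, 2, 1)
Ac = (0, 0, -1/16, 25/116)
Σ b_i: 23/66·1 + (-54/55)·1 + 2/3·1 + 29/30·1 = 1 ✓
b·c: (-54/55)·11/6 + 2/3·2 + 29/30·1 = 1/2 ✓
b·c²: (-54/55)·121/36 + 2/3·4 + 29/30·1 = 1/3 ✓
b·Ac: 2/3·(-1/16) + 29/30·25/116 = 1/6 ✓
b·c³: (-54/55)·1331/216 + 2/3·8 + 29/30·1 = 1/4 ✓
b·(c∘Ac): 2/3·(-1/8) + 29/30·25/116 = 1/8 ✓
b·Ac²: 2/3·(-11/96) + 29/30·115/696 = 1/12 ✓
b·A²c: 29/30·5/116 = 1/24 ✓; 4 stages ⇒ order 4.

4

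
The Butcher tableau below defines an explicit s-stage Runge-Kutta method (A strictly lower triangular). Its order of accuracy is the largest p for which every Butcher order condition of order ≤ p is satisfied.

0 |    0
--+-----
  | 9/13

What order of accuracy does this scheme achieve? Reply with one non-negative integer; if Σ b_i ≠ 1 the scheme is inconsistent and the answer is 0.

b = (9/13)
c = (0)
Σ b_i: 9/13·1 = 9/13 ≠ 1 ⇒ order 0.

0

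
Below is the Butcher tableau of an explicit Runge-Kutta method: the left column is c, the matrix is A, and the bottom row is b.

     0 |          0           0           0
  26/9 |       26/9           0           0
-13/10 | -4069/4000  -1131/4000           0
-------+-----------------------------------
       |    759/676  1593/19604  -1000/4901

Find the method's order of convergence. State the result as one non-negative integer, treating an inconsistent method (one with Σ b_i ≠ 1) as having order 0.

3

b = (759/676, 1593/19604, -1000/4901)
c = (0, 26/9, -13/10)
Ac = (0, 0, -4901/6000)
Σ b_i: 759/676·1 + 1593/19604·1 + (-1000/4901)·1 = 1 ✓
b·c: 1593/19604·26/9 + (-1000/4901)·(-13/10) = 1/2 ✓
b·c²: 1593/19604·676/81 + (-1000/4901)·169/100 = 1/3 ✓
b·Ac: (-1000/4901)·(-4901/6000) = 1/6 ✓; 3 stages ⇒ order 3.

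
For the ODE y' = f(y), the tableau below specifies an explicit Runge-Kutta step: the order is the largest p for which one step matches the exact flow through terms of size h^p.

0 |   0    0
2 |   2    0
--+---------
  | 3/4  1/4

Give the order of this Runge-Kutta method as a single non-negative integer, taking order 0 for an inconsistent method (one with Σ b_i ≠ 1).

2

b = (3/4, 1/4)
c = (0, 2)
Σ b_i: 3/4·1 + 1/4·1 = 1 ✓
b·c: 1/4·2 = 1/2 ✓; 2 stages ⇒ order 2.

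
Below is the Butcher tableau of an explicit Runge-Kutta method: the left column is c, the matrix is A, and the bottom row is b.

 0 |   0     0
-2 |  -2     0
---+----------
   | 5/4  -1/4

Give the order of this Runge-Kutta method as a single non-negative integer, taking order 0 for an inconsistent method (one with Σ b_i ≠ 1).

b = (5/4, -1/4)
c = (0, -2)
Σ b_i: 5/4·1 + (-1/4)·1 = 1 ✓
b·c: (-1/4)·(-2) = 1/2 ✓; 2 stages ⇒ order 2.

2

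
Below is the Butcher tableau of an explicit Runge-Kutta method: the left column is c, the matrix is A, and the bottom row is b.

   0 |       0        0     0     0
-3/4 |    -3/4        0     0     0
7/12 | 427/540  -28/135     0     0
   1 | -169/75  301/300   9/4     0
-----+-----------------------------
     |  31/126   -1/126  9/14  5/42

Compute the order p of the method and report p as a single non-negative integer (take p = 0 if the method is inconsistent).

4

b = (31/126, -1/126, 9/14, 5/42)
c = (0, -3/4, 7/12, 1)
Ac = (0, 0, 7/45, 14/25)
Σ b_i: 31/126·1 + (-1/126)·1 + 9/14·1 + 5/42·1 = 1 ✓
b·c: (-1/126)·(-3/4) + 9/14·7/12 + 5/42·1 = 1/2 ✓
b·c²: (-1/126)·9/16 + 9/14·49/144 + 5/42·1 = 1/3 ✓
b·Ac: 9/14·7/45 + 5/42·14/25 = 1/6 ✓
b·c³: (-1/126)·(-27/64) + 9/14·343/1728 + 5/42·1 = 1/4 ✓
b·(c∘Ac): 9/14·49/540 + 5/42·14/25 = 1/8 ✓
b·Ac²: 9/14·(-7/60) + 5/42·133/100 = 1/12 ✓
b·A²c: 5/42·7/20 = 1/24 ✓; 4 stages ⇒ order 4.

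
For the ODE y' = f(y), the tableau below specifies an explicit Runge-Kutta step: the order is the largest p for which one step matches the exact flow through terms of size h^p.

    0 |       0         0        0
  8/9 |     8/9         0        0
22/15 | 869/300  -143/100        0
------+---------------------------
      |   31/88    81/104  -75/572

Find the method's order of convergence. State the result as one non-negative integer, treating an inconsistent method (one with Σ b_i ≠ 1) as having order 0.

b = (31/88, 81/104, -75/572)
c = (0, 8/9, 22/15)
Ac = (0, 0, -286/225)
Σ b_i: 31/88·1 + 81/104·1 + (-75/572)·1 = 1 ✓
b·c: 81/104·8/9 + (-75/572)·22/15 = 1/2 ✓
b·c²: 81/104·64/81 + (-75/572)·484/225 = 1/3 ✓
b·Ac: (-75/572)·(-286/225) = 1/6 ✓; 3 stages ⇒ order 3.

3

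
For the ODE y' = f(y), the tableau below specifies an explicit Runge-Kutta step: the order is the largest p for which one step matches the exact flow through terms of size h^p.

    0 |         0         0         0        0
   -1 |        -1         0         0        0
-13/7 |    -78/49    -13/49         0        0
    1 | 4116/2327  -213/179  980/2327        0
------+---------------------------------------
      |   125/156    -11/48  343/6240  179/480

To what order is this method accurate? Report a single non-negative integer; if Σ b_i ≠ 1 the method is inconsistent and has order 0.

4

b = (125/156, -11/48, 343/6240, 179/480)
c = (0, -1, -13/7, 1)
Ac = (0, 0, 13/49, 73/179)
Σ b_i: 125/156·1 + (-11/48)·1 + 343/6240·1 + 179/480·1 = 1 ✓
b·c: (-11/48)·(-1) + 343/6240·(-13/7) + 179/480·1 = 1/2 ✓
b·c²: (-11/48)·1 + 343/6240·169/49 + 179/480·1 = 1/3 ✓
b·Ac: 343/6240·13/49 + 179/480·73/179 = 1/6 ✓
b·c³: (-11/48)·(-1) + 343/6240·(-2197/343) + 179/480·1 = 1/4 ✓
b·(c∘Ac): 343/6240·(-169/343) + 179/480·73/179 = 1/8 ✓
b·Ac²: 343/6240·(-13/49) + 179/480·47/179 = 1/12 ✓
b·A²c: 179/480·20/179 = 1/24 ✓; 4 stages ⇒ order 4.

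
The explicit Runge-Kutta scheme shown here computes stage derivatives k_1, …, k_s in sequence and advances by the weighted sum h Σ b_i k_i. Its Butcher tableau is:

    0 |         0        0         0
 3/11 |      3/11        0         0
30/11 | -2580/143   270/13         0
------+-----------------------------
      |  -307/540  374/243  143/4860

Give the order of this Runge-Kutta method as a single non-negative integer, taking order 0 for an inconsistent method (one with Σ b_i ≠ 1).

b = (-307/540, 374/243, 143/4860)
c = (0, 3/11, 30/11)
Ac = (0, 0, 810/143)
Σ b_i: (-307/540)·1 + 374/243·1 + 143/4860·1 = 1 ✓
b·c: 374/243·3/11 + 143/4860·30/11 = 1/2 ✓
b·c²: 374/243·9/121 + 143/4860·900/121 = 1/3 ✓
b·Ac: 143/4860·810/143 = 1/6 ✓; 3 stages ⇒ order 3.

3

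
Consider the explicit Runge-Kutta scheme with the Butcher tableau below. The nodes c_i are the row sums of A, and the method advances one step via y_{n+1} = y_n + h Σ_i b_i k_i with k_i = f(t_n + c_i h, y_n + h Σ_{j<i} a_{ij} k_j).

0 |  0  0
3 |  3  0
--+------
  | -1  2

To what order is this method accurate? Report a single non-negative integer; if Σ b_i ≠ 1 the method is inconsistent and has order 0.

1

b = (-1, 2)
c = (0, 3)
Σ b_i: (-1)·1 + 2·1 = 1 ✓
b·c: 2·3 = 6 ≠ 1/2 ⇒ order 1.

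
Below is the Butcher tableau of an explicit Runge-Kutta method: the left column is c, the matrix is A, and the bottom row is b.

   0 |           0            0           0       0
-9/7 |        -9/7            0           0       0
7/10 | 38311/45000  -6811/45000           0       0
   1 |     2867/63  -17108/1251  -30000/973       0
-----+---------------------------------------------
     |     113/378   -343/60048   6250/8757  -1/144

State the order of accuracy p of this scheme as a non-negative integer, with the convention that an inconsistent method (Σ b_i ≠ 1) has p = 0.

b = (113/378, -343/60048, 6250/8757, -1/144)
c = (0, -9/7, 7/10, 1)
Ac = (0, 0, 973/5000, -4)
Σ b_i: 113/378·1 + (-343/60048)·1 + 6250/8757·1 + (-1/144)·1 = 1 ✓
b·c: (-343/60048)·(-9/7) + 6250/8757·7/10 + (-1/144)·1 = 1/2 ✓
b·c²: (-343/60048)·81/49 + 6250/8757·49/100 + (-1/144)·1 = 1/3 ✓
b·Ac: 6250/8757·973/5000 + (-1/144)·(-4) = 1/6 ✓
b·c³: (-343/60048)·(-729/343) + 6250/8757·343/1000 + (-1/144)·1 = 1/4 ✓
b·(c∘Ac): 6250/8757·6811/50000 + (-1/144)·(-4) = 1/8 ✓
b·Ac²: 6250/8757·(-1251/5000) + (-1/144)·(-264/7) = 1/12 ✓
b·A²c: (-1/144)·(-6) = 1/24 ✓; 4 stages ⇒ order 4.

4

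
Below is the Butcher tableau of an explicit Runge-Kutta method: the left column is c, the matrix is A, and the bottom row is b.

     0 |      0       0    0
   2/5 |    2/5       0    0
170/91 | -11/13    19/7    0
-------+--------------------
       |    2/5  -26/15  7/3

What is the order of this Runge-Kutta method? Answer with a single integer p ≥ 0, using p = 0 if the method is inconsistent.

b = (2/5, -26/15, 7/3)
c = (0, 2/5, 170/91)
Ac = (0, 0, 38/35)
Σ b_i: 2/5·1 + (-26/15)·1 + 7/3·1 = 1 ✓
b·c: (-26/15)·2/5 + 7/3·170/91 = 3574/975 ≠ 1/2 ⇒ order 1.

1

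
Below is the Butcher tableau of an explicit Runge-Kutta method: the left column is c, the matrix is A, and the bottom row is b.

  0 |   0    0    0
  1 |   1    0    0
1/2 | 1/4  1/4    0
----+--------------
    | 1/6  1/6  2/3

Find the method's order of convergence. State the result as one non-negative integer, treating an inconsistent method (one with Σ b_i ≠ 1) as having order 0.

3

b = (1/6, 1/6, 2/3)
c = (0, 1, 1/2)
Ac = (0, 0, 1/4)
Σ b_i: 1/6·1 + 1/6·1 + 2/3·1 = 1 ✓
b·c: 1/6·1 + 2/3·1/2 = 1/2 ✓
b·c²: 1/6·1 + 2/3·1/4 = 1/3 ✓
b·Ac: 2/3·1/4 = 1/6 ✓; 3 stages ⇒ order 3.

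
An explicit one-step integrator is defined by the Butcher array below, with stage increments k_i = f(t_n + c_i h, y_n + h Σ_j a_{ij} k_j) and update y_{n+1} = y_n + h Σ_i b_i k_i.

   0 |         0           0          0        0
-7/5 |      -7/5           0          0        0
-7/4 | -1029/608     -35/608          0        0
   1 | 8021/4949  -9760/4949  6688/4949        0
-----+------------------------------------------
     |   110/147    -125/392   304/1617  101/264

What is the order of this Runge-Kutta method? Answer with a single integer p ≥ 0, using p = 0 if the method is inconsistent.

4

b = (110/147, -125/392, 304/1617, 101/264)
c = (0, -7/5, -7/4, 1)
Ac = (0, 0, 49/608, 40/101)
Σ b_i: 110/147·1 + (-125/392)·1 + 304/1617·1 + 101/264·1 = 1 ✓
b·c: (-125/392)·(-7/5) + 304/1617·(-7/4) + 101/264·1 = 1/2 ✓
b·c²: (-125/392)·49/25 + 304/1617·49/16 + 101/264·1 = 1/3 ✓
b·Ac: 304/1617·49/608 + 101/264·40/101 = 1/6 ✓
b·c³: (-125/392)·(-343/125) + 304/1617·(-343/64) + 101/264·1 = 1/4 ✓
b·(c∘Ac): 304/1617·(-343/2432) + 101/264·40/101 = 1/8 ✓
b·Ac²: 304/1617·(-343/3040) + 101/264·138/505 = 1/12 ✓
b·A²c: 101/264·11/101 = 1/24 ✓; 4 stages ⇒ order 4.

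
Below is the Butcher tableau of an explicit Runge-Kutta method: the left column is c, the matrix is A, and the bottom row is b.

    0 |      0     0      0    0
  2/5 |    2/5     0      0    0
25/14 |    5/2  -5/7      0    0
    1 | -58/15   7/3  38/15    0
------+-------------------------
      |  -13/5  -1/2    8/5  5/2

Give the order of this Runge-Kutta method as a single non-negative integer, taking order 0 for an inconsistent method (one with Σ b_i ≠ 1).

1

b = (-13/5, -1/2, 8/5, 5/2)
c = (0, 2/5, 25/14, 1)
Ac = (0, 0, -2/7, 191/35)
Σ b_i: (-13/5)·1 + (-1/2)·1 + 8/5·1 + 5/2·1 = 1 ✓
b·c: (-1/2)·2/5 + 8/5·25/14 + 5/2·1 = 361/70 ≠ 1/2 ⇒ order 1.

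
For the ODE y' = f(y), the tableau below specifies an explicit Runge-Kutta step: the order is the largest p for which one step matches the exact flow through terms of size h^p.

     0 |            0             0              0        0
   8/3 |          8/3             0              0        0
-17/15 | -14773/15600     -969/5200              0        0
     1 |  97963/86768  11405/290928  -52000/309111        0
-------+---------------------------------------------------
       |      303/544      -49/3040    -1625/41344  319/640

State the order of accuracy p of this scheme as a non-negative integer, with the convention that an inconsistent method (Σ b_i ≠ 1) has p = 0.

b = (303/544, -49/3040, -1625/41344, 319/640)
c = (0, 8/3, -17/15, 1)
Ac = (0, 0, -323/650, 565/1914)
Σ b_i: 303/544·1 + (-49/3040)·1 + (-1625/41344)·1 + 319/640·1 = 1 ✓
b·c: (-49/3040)·8/3 + (-1625/41344)·(-17/15) + 319/640·1 = 1/2 ✓
b·c²: (-49/3040)·64/9 + (-1625/41344)·289/225 + 319/640·1 = 1/3 ✓
b·Ac: (-1625/41344)·(-323/650) + 319/640·565/1914 = 1/6 ✓
b·c³: (-49/3040)·512/27 + (-1625/41344)·(-4913/3375) + 319/640·1 = 1/4 ✓
b·(c∘Ac): (-1625/41344)·5491/9750 + 319/640·565/1914 = 1/8 ✓
b·Ac²: (-1625/41344)·(-1292/975) + 319/640·20/319 = 1/12 ✓
b·A²c: 319/640·80/957 = 1/24 ✓; 4 stages ⇒ order 4.

4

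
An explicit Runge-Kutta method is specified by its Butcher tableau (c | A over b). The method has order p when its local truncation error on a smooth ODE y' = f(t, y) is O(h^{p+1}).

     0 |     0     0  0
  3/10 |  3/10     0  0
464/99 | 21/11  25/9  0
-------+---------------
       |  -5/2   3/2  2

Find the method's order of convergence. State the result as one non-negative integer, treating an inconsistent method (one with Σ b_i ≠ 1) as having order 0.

1

b = (-5/2, 3/2, 2)
c = (0, 3/10, 464/99)
Ac = (0, 0, 5/6)
Σ b_i: (-5/2)·1 + 3/2·1 + 2·1 = 1 ✓
b·c: 3/2·3/10 + 2·464/99 = 19451/1980 ≠ 1/2 ⇒ order 1.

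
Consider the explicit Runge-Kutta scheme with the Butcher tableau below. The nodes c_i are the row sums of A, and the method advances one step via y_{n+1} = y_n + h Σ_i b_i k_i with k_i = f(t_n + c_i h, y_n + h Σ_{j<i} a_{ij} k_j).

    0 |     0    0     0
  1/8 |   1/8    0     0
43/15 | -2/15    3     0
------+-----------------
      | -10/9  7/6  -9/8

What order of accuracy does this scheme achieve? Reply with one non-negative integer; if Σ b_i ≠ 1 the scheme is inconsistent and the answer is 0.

0

b = (-10/9, 7/6, -9/8)
c = (0, 1/8, 43/15)
Ac = (0, 0, 3/8)
Σ b_i: (-10/9)·1 + 7/6·1 + (-9/8)·1 = -77/72 ≠ 1 ⇒ order 0.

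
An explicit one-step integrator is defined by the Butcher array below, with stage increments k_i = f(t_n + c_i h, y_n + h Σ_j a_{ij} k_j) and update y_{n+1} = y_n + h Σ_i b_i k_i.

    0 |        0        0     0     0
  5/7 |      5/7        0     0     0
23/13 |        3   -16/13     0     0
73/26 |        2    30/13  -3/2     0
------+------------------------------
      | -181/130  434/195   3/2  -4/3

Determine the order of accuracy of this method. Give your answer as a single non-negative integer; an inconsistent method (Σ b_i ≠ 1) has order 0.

2

b = (-181/130, 434/195, 3/2, -4/3)
c = (0, 5/7, 23/13, 73/26)
Ac = (0, 0, -80/91, -183/182)
Σ b_i: (-181/130)·1 + 434/195·1 + 3/2·1 + (-4/3)·1 = 1 ✓
b·c: 434/195·5/7 + 3/2·23/13 + (-4/3)·73/26 = 1/2 ✓
b·c²: 434/195·25/49 + 3/2·529/169 + (-4/3)·5329/676 = -11073/2366 ≠ 1/3 ⇒ order 2.
b·Ac: 3/2·(-80/91) + (-4/3)·(-183/182) = 2/91 ≠ 1/6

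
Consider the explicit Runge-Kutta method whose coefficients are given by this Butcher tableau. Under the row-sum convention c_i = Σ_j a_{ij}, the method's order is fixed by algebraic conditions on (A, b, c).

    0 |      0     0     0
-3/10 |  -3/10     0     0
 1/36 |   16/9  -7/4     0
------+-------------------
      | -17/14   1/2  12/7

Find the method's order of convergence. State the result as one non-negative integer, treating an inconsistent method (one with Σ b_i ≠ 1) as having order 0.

b = (-17/14, 1/2, 12/7)
c = (0, -3/10, 1/36)
Ac = (0, 0, 21/40)
Σ b_i: (-17/14)·1 + 1/2·1 + 12/7·1 = 1 ✓
b·c: 1/2·(-3/10) + 12/7·1/36 = -43/420 ≠ 1/2 ⇒ order 1.

1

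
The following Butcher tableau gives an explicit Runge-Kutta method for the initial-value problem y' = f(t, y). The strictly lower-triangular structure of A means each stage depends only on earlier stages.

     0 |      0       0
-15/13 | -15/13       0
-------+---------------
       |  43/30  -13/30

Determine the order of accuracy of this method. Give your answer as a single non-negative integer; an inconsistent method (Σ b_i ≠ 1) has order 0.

2

b = (43/30, -13/30)
c = (0, -15/13)
Σ b_i: 43/30·1 + (-13/30)·1 = 1 ✓
b·c: (-13/30)·(-15/13) = 1/2 ✓; 2 stages ⇒ order 2.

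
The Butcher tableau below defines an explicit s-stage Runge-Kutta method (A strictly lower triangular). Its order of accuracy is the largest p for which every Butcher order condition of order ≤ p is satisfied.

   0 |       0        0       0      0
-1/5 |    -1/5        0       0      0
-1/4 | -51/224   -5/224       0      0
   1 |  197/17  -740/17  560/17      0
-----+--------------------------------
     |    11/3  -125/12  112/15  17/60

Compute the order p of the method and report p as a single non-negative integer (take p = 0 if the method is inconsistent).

b = (11/3, -125/12, 112/15, 17/60)
c = (0, -1/5, -1/4, 1)
Ac = (0, 0, 1/224, 8/17)
Σ b_i: 11/3·1 + (-125/12)·1 + 112/15·1 + 17/60·1 = 1 ✓
b·c: (-125/12)·(-1/5) + 112/15·(-1/4) + 17/60·1 = 1/2 ✓
b·c²: (-125/12)·1/25 + 112/15·1/16 + 17/60·1 = 1/3 ✓
b·Ac: 112/15·1/224 + 17/60·8/17 = 1/6 ✓
b·c³: (-125/12)·(-1/125) + 112/15·(-1/64) + 17/60·1 = 1/4 ✓
b·(c∘Ac): 112/15·(-1/896) + 17/60·8/17 = 1/8 ✓
b·Ac²: 112/15·(-1/1120) + 17/60·27/85 = 1/12 ✓
b·A²c: 17/60·5/34 = 1/24 ✓; 4 stages ⇒ order 4.

4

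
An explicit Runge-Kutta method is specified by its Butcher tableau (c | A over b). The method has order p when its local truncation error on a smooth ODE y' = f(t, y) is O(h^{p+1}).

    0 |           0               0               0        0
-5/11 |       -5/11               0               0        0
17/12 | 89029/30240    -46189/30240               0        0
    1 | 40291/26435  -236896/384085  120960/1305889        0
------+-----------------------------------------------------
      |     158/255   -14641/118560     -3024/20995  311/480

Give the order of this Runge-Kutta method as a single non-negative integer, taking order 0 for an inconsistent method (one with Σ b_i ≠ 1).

b = (158/255, -14641/118560, -3024/20995, 311/480)
c = (0, -5/11, 17/12, 1)
Ac = (0, 0, 4199/6048, 128/311)
Σ b_i: 158/255·1 + (-14641/118560)·1 + (-3024/20995)·1 + 311/480·1 = 1 ✓
b·c: (-14641/118560)·(-5/11) + (-3024/20995)·17/12 + 311/480·1 = 1/2 ✓
b·c²: (-14641/118560)·25/121 + (-3024/20995)·289/144 + 311/480·1 = 1/3 ✓
b·Ac: (-3024/20995)·4199/6048 + 311/480·128/311 = 1/6 ✓
b·c³: (-14641/118560)·(-125/1331) + (-3024/20995)·4913/1728 + 311/480·1 = 1/4 ✓
b·(c∘Ac): (-3024/20995)·71383/72576 + 311/480·128/311 = 1/8 ✓
b·Ac²: (-3024/20995)·(-20995/66528) + 311/480·200/3421 = 1/12 ✓
b·A²c: 311/480·20/311 = 1/24 ✓; 4 stages ⇒ order 4.

4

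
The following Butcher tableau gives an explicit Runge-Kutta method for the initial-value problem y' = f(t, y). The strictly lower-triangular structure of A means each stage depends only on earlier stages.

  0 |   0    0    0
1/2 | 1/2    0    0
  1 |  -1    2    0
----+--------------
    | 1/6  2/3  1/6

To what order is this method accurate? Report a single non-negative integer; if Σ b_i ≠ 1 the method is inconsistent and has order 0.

3

b = (1/6, 2/3, 1/6)
c = (0, 1/2, 1)
Ac = (0, 0, 1)
Σ b_i: 1/6·1 + 2/3·1 + 1/6·1 = 1 ✓
b·c: 2/3·1/2 + 1/6·1 = 1/2 ✓
b·c²: 2/3·1/4 + 1/6·1 = 1/3 ✓
b·Ac: 1/6·1 = 1/6 ✓; 3 stages ⇒ order 3.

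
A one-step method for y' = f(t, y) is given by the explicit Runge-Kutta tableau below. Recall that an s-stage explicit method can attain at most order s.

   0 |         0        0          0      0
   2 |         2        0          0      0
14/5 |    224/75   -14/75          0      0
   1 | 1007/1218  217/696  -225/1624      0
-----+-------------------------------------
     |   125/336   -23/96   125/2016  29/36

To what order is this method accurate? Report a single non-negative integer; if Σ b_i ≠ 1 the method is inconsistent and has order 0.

b = (125/336, -23/96, 125/2016, 29/36)
c = (0, 2, 14/5, 1)
Ac = (0, 0, -28/75, 41/174)
Σ b_i: 125/336·1 + (-23/96)·1 + 125/2016·1 + 29/36·1 = 1 ✓
b·c: (-23/96)·2 + 125/2016·14/5 + 29/36·1 = 1/2 ✓
b·c²: (-23/96)·4 + 125/2016·196/25 + 29/36·1 = 1/3 ✓
b·Ac: 125/2016·(-28/75) + 29/36·41/174 = 1/6 ✓
b·c³: (-23/96)·8 + 125/2016·2744/125 + 29/36·1 = 1/4 ✓
b·(c∘Ac): 125/2016·(-392/375) + 29/36·41/174 = 1/8 ✓
b·Ac²: 125/2016·(-56/75) + 29/36·14/87 = 1/12 ✓
b·A²c: 29/36·3/58 = 1/24 ✓; 4 stages ⇒ order 4.

4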